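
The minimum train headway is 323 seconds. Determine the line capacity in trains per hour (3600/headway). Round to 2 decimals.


Capacity = 3600 / headway
Capacity = 3600 / 323
Capacity = 11.15 trains/hour

11.15


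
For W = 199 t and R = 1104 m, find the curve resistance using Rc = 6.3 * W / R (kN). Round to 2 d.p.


Rc = 6.3 * W / R
Rc = 6.3 * 199 / 1104
Rc = 1253.7 / 1104
Rc = 1.14 kN

1.14


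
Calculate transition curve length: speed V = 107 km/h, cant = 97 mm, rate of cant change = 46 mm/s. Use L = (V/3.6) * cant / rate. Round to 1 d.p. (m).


Convert speed: V = 107 / 3.6 = 29.7222 m/s
L = 29.7222 * 97 / 46
L = 2883.0556 / 46
L = 62.7 m

62.7


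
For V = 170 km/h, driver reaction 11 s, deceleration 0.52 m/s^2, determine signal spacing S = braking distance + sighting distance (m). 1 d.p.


V = 170 / 3.6 = 47.2222 m/s
Braking distance = 47.2222^2 / (2*0.52) = 2144.1714 m
Sighting distance = 47.2222 * 11 = 519.4444 m
S = 2144.1714 + 519.4444 = 2663.6 m

2663.6


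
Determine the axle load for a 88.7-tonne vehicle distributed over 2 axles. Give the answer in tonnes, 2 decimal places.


Load per axle = total weight / number of axles
Load = 88.7 / 2
Load = 44.35 tonnes

44.35


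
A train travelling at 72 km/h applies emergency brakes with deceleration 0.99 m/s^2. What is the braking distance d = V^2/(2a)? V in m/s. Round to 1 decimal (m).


Convert speed: V = 72 / 3.6 = 20.0 m/s
V^2 = 400.0
d = 400.0 / (2 * 0.99)
d = 400.0 / 1.98
d = 202.0 m

202.0


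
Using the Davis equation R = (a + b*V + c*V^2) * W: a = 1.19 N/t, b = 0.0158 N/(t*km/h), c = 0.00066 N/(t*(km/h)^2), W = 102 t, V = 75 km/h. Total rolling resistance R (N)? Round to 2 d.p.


b*V = 0.0158 * 75 = 1.185
c*V^2 = 0.00066 * 5625 = 3.7125
R_per_t = 1.19 + 1.185 + 3.7125 = 6.0875 N/t
R_total = 6.0875 * 102 = 620.93 N

620.93


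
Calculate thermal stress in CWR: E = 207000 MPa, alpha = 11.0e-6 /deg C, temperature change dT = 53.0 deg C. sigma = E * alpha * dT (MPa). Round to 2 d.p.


sigma = E * alpha * dT
sigma = 207000 * 11.0e-6 * 53.0
sigma = 2.277 * 53.0
sigma = 120.68 MPa

120.68


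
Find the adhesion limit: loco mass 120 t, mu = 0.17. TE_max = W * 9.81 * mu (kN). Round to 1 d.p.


TE_max = W * g * mu
TE_max = 120 * 9.81 * 0.17
TE_max = 1177.2 * 0.17
TE_max = 200.1 kN

200.1


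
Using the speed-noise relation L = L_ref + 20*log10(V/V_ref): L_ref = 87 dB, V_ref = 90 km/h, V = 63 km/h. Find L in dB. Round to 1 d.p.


V/V_ref = 63 / 90 = 0.7
log10(0.7) = -0.154902
20 * -0.154902 = -3.098
L = 87 + -3.098 = 83.9 dB

83.9


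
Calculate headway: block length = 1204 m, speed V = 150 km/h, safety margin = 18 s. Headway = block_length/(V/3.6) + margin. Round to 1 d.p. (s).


V = 150 / 3.6 = 41.6667 m/s
Block traversal time = 1204 / 41.6667 = 28.896 s
Headway = 28.896 + 18
Headway = 46.9 s

46.9


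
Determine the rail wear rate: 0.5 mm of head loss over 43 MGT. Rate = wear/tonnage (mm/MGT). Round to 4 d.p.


Wear rate = total wear / cumulative tonnage
Rate = 0.5 / 43
Rate = 0.0116 mm/MGT

0.0116


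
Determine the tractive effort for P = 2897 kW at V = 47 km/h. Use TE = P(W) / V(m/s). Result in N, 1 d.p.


Convert: P = 2897 kW = 2897000 W
V = 47 / 3.6 = 13.0556 m/s
TE = 2897000 / 13.0556
TE = 221897.9 N

221897.9


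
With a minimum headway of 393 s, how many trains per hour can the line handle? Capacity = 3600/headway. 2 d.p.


Capacity = 3600 / headway
Capacity = 3600 / 393
Capacity = 9.16 trains/hour

9.16


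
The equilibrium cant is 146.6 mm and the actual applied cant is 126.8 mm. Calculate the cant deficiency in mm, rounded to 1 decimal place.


Cant deficiency = equilibrium cant - actual cant
CD = 146.6 - 126.8
CD = 19.8 mm

19.8


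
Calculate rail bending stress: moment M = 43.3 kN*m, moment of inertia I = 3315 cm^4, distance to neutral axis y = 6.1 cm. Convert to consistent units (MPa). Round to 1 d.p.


Convert units:
M = 43.3 kN*m = 43300000 N*mm
y = 6.1 cm = 61 mm
I = 3315 cm^4 = 33150000 mm^4
sigma = 43300000 * 61 / 33150000
sigma = 79.7 MPa

79.7


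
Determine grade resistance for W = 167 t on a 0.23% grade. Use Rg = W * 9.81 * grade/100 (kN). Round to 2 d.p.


Rg = W * 9.81 * grade / 100
Rg = 167 * 9.81 * 0.23 / 100
Rg = 1638.27 * 0.0023
Rg = 3.77 kN

3.77


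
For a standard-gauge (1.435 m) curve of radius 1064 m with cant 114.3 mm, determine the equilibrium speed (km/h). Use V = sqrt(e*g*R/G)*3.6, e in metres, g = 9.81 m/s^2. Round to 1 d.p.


Convert cant: e = 114.3 mm = 0.1143 m
V_ms = sqrt(0.1143 * 9.81 * 1064 / 1.435)
V_ms = sqrt(831.390322) = 28.8338 m/s
V = 28.8338 * 3.6 = 103.8 km/h

103.8


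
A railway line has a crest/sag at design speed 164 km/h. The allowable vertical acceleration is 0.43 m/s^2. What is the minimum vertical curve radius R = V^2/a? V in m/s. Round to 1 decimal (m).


Convert speed: V = 164 / 3.6 = 45.5556 m/s
V^2 = 2075.3086 m^2/s^2
R_v = 2075.3086 / 0.43
R_v = 4826.3 m

4826.3


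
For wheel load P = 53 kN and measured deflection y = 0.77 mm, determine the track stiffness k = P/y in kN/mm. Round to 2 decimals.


Track stiffness k = P / y
k = 53 / 0.77
k = 68.83 kN/mm

68.83


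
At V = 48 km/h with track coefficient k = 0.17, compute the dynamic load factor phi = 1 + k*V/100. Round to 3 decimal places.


phi = 1 + k * V / 100
phi = 1 + 0.17 * 48 / 100
phi = 1 + 0.0816
phi = 1.082

1.082


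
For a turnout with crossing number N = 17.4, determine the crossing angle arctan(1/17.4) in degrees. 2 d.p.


1/N = 1/17.4 = 0.057471
angle = arctan(0.057471) = 0.057408 rad
angle = 0.057408 * 180/pi = 3.29 degrees

3.29


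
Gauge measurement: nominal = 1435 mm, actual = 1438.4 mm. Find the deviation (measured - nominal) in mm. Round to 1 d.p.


Deviation = measured - nominal
Deviation = 1438.4 - 1435
Deviation = 3.4 mm

3.4


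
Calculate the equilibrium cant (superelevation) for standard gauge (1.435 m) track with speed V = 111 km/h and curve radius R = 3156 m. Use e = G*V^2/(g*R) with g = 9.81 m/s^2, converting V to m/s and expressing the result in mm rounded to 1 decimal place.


Convert speed: V = 111 / 3.6 = 30.8333 m/s
Apply formula: e = 1.435 * 30.8333^2 / (9.81 * 3156)
e = 1.435 * 950.6944 / 30960.36
e = 0.044064 m = 44.1 mm

44.1


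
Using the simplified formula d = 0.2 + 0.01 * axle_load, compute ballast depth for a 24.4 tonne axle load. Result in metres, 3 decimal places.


d = 0.2 + 0.01 * 24.4
d = 0.2 + 0.244
d = 0.444 m

0.444


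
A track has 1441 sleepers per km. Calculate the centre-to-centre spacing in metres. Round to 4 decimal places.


Spacing = 1000 m / number of sleepers
Spacing = 1000 / 1441
Spacing = 0.6940 m

0.6940


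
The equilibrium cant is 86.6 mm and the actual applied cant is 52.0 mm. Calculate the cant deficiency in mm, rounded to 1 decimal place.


Cant deficiency = equilibrium cant - actual cant
CD = 86.6 - 52.0
CD = 34.6 mm

34.6


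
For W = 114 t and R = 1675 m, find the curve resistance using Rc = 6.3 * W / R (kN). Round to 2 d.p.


Rc = 6.3 * W / R
Rc = 6.3 * 114 / 1675
Rc = 718.2 / 1675
Rc = 0.43 kN

0.43


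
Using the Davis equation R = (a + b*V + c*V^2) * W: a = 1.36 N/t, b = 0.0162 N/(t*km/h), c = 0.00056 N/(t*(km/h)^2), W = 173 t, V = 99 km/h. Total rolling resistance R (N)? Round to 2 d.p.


b*V = 0.0162 * 99 = 1.6038
c*V^2 = 0.00056 * 9801 = 5.48856
R_per_t = 1.36 + 1.6038 + 5.48856 = 8.45236 N/t
R_total = 8.45236 * 173 = 1462.26 N

1462.26


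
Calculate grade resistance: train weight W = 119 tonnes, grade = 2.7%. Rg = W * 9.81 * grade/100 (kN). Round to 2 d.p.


Rg = W * 9.81 * grade / 100
Rg = 119 * 9.81 * 2.7 / 100
Rg = 1167.39 * 0.027
Rg = 31.52 kN

31.52


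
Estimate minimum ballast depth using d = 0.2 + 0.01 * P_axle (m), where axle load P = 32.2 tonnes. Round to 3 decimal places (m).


d = 0.2 + 0.01 * 32.2
d = 0.2 + 0.322
d = 0.522 m

0.522


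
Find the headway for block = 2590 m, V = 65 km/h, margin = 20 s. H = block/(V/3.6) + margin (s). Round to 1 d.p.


V = 65 / 3.6 = 18.0556 m/s
Block traversal time = 2590 / 18.0556 = 143.4462 s
Headway = 143.4462 + 20
Headway = 163.4 s

163.4


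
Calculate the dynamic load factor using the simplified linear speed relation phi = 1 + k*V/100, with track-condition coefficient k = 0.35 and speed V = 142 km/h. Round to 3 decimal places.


phi = 1 + k * V / 100
phi = 1 + 0.35 * 142 / 100
phi = 1 + 0.497
phi = 1.497

1.497


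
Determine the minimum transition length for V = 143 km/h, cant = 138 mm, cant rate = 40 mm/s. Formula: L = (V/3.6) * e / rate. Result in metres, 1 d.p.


Convert speed: V = 143 / 3.6 = 39.7222 m/s
L = 39.7222 * 138 / 40
L = 5481.6667 / 40
L = 137.0 m

137.0


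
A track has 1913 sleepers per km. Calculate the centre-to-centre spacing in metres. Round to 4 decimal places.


Spacing = 1000 m / number of sleepers
Spacing = 1000 / 1913
Spacing = 0.5227 m

0.5227


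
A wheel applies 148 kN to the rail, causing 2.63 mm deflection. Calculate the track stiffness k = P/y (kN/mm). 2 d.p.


Track stiffness k = P / y
k = 148 / 2.63
k = 56.27 kN/mm

56.27


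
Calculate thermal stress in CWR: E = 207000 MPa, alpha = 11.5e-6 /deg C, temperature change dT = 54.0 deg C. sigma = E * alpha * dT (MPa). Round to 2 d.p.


sigma = E * alpha * dT
sigma = 207000 * 11.5e-6 * 54.0
sigma = 2.3805 * 54.0
sigma = 128.55 MPa

128.55


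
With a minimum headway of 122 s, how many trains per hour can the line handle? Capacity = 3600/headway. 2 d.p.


Capacity = 3600 / headway
Capacity = 3600 / 122
Capacity = 29.51 trains/hour

29.51


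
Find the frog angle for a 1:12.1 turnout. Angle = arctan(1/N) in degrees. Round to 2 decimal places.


1/N = 1/12.1 = 0.082645
angle = arctan(0.082645) = 0.082457 rad
angle = 0.082457 * 180/pi = 4.72 degrees

4.72


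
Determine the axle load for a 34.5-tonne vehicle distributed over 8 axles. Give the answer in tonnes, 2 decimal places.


Load per axle = total weight / number of axles
Load = 34.5 / 8
Load = 4.31 tonnes

4.31


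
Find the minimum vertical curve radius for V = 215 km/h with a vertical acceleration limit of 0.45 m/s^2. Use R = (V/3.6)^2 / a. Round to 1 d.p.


Convert speed: V = 215 / 3.6 = 59.7222 m/s
V^2 = 3566.7438 m^2/s^2
R_v = 3566.7438 / 0.45
R_v = 7926.1 m

7926.1


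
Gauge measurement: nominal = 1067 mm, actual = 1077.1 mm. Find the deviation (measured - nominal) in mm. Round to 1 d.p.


Deviation = measured - nominal
Deviation = 1077.1 - 1067
Deviation = 10.1 mm

10.1


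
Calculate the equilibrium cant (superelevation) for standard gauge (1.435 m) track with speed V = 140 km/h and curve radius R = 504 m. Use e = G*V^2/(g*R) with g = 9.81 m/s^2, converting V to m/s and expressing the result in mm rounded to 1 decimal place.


Convert speed: V = 140 / 3.6 = 38.8889 m/s
Apply formula: e = 1.435 * 38.8889^2 / (9.81 * 504)
e = 1.435 * 1512.3457 / 4944.24
e = 0.438938 m = 438.9 mm

438.9


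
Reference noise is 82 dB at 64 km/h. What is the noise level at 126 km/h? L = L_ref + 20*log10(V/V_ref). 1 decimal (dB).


V/V_ref = 126 / 64 = 1.96875
log10(1.96875) = 0.294191
20 * 0.294191 = 5.8838
L = 82 + 5.8838 = 87.9 dB

87.9


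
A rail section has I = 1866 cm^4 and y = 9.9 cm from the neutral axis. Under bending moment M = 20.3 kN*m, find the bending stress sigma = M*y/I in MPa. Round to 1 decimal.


Convert units:
M = 20.3 kN*m = 20300000 N*mm
y = 9.9 cm = 99 mm
I = 1866 cm^4 = 18660000 mm^4
sigma = 20300000 * 99 / 18660000
sigma = 107.7 MPa

107.7


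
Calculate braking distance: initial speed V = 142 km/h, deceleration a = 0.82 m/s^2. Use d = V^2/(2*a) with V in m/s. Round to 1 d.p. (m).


Convert speed: V = 142 / 3.6 = 39.4444 m/s
V^2 = 1555.8642
d = 1555.8642 / (2 * 0.82)
d = 1555.8642 / 1.64
d = 948.7 m

948.7


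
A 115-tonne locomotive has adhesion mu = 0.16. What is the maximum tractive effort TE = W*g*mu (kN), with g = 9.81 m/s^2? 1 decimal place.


TE_max = W * g * mu
TE_max = 115 * 9.81 * 0.16
TE_max = 1128.15 * 0.16
TE_max = 180.5 kN

180.5


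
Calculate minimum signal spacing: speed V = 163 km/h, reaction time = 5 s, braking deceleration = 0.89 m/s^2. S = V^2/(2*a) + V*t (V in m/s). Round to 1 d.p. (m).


V = 163 / 3.6 = 45.2778 m/s
Braking distance = 45.2778^2 / (2*0.89) = 1151.7287 m
Sighting distance = 45.2778 * 5 = 226.3889 m
S = 1151.7287 + 226.3889 = 1378.1 m

1378.1


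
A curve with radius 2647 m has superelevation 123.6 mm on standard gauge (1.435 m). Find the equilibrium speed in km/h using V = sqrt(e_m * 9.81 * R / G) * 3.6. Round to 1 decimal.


Convert cant: e = 123.6 mm = 0.1236 m
V_ms = sqrt(0.1236 * 9.81 * 2647 / 1.435)
V_ms = sqrt(2236.606169) = 47.2928 m/s
V = 47.2928 * 3.6 = 170.3 km/h

170.3


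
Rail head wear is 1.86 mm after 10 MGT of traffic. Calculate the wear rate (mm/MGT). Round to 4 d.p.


Wear rate = total wear / cumulative tonnage
Rate = 1.86 / 10
Rate = 0.1860 mm/MGT

0.1860


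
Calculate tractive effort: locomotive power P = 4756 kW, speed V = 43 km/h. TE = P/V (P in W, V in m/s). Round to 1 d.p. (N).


Convert: P = 4756 kW = 4756000 W
V = 43 / 3.6 = 11.9444 m/s
TE = 4756000 / 11.9444
TE = 398176.7 N

398176.7


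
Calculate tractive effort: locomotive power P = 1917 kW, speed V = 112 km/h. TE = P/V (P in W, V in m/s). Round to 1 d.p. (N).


Convert: P = 1917 kW = 1917000 W
V = 112 / 3.6 = 31.1111 m/s
TE = 1917000 / 31.1111
TE = 61617.9 N

61617.9


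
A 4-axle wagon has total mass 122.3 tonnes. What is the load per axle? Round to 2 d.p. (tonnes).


Load per axle = total weight / number of axles
Load = 122.3 / 4
Load = 30.58 tonnes

30.58


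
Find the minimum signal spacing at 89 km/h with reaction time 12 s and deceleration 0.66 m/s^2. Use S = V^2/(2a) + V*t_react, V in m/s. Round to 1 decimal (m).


V = 89 / 3.6 = 24.7222 m/s
Braking distance = 24.7222^2 / (2*0.66) = 463.0214 m
Sighting distance = 24.7222 * 12 = 296.6667 m
S = 463.0214 + 296.6667 = 759.7 m

759.7


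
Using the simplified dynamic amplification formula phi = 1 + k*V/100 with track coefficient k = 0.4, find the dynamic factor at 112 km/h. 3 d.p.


phi = 1 + k * V / 100
phi = 1 + 0.4 * 112 / 100
phi = 1 + 0.448
phi = 1.448

1.448


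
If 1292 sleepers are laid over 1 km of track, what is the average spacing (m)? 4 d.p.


Spacing = 1000 m / number of sleepers
Spacing = 1000 / 1292
Spacing = 0.7740 m

0.7740


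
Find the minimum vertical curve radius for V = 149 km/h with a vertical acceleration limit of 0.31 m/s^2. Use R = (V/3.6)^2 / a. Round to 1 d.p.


Convert speed: V = 149 / 3.6 = 41.3889 m/s
V^2 = 1713.0401 m^2/s^2
R_v = 1713.0401 / 0.31
R_v = 5525.9 m

5525.9


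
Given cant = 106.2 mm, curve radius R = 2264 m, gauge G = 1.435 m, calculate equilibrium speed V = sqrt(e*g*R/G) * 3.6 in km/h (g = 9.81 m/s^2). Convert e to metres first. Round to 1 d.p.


Convert cant: e = 106.2 mm = 0.1062 m
V_ms = sqrt(0.1062 * 9.81 * 2264 / 1.435)
V_ms = sqrt(1643.682932) = 40.5424 m/s
V = 40.5424 * 3.6 = 146.0 km/h

146.0


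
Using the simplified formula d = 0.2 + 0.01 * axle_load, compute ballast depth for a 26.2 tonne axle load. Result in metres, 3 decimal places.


d = 0.2 + 0.01 * 26.2
d = 0.2 + 0.262
d = 0.462 m

0.462


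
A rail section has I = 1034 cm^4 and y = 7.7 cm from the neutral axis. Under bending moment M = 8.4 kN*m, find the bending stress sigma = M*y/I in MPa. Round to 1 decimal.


Convert units:
M = 8.4 kN*m = 8400000 N*mm
y = 7.7 cm = 77 mm
I = 1034 cm^4 = 10340000 mm^4
sigma = 8400000 * 77 / 10340000
sigma = 62.6 MPa

62.6


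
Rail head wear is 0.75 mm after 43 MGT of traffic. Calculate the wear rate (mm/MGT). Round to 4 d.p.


Wear rate = total wear / cumulative tonnage
Rate = 0.75 / 43
Rate = 0.0174 mm/MGT

0.0174


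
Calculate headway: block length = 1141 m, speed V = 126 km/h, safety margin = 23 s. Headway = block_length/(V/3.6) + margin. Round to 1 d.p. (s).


V = 126 / 3.6 = 35.0 m/s
Block traversal time = 1141 / 35.0 = 32.6 s
Headway = 32.6 + 23
Headway = 55.6 s

55.6


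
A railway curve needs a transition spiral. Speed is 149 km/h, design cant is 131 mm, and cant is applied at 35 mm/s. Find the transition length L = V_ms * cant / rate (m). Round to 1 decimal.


Convert speed: V = 149 / 3.6 = 41.3889 m/s
L = 41.3889 * 131 / 35
L = 5421.9444 / 35
L = 154.9 m

154.9


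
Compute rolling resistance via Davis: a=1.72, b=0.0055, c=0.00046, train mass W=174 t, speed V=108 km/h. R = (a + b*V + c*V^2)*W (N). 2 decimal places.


b*V = 0.0055 * 108 = 0.594
c*V^2 = 0.00046 * 11664 = 5.36544
R_per_t = 1.72 + 0.594 + 5.36544 = 7.67944 N/t
R_total = 7.67944 * 174 = 1336.22 N

1336.22


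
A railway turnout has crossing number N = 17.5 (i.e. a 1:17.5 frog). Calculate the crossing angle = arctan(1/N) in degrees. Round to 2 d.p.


1/N = 1/17.5 = 0.057143
angle = arctan(0.057143) = 0.057081 rad
angle = 0.057081 * 180/pi = 3.27 degrees

3.27


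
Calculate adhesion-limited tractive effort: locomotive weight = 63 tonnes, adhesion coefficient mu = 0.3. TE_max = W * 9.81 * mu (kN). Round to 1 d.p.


TE_max = W * g * mu
TE_max = 63 * 9.81 * 0.3
TE_max = 618.03 * 0.3
TE_max = 185.4 kN

185.4


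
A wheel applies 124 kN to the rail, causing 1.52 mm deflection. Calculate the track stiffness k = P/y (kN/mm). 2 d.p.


Track stiffness k = P / y
k = 124 / 1.52
k = 81.58 kN/mm

81.58


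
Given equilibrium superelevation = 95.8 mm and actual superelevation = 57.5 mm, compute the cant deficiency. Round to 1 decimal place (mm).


Cant deficiency = equilibrium cant - actual cant
CD = 95.8 - 57.5
CD = 38.3 mm

38.3


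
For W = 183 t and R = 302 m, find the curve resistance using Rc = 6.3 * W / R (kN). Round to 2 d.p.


Rc = 6.3 * W / R
Rc = 6.3 * 183 / 302
Rc = 1152.9 / 302
Rc = 3.82 kN

3.82


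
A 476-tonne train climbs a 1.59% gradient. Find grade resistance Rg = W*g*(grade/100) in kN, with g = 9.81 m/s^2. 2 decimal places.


Rg = W * 9.81 * grade / 100
Rg = 476 * 9.81 * 1.59 / 100
Rg = 4669.56 * 0.0159
Rg = 74.25 kN

74.25


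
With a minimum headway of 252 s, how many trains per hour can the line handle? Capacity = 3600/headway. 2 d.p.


Capacity = 3600 / headway
Capacity = 3600 / 252
Capacity = 14.29 trains/hour

14.29


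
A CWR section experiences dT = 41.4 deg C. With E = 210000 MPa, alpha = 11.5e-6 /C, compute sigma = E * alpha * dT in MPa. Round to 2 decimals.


sigma = E * alpha * dT
sigma = 210000 * 11.5e-6 * 41.4
sigma = 2.415 * 41.4
sigma = 99.98 MPa

99.98


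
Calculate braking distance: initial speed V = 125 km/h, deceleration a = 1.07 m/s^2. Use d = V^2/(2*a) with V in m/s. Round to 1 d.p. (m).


Convert speed: V = 125 / 3.6 = 34.7222 m/s
V^2 = 1205.6327
d = 1205.6327 / (2 * 1.07)
d = 1205.6327 / 2.14
d = 563.4 m

563.4


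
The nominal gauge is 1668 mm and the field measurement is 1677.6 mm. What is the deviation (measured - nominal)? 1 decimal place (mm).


Deviation = measured - nominal
Deviation = 1677.6 - 1668
Deviation = 9.6 mm

9.6


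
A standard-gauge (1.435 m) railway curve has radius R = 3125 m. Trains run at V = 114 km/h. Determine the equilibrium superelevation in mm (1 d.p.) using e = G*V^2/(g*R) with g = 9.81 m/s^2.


Convert speed: V = 114 / 3.6 = 31.6667 m/s
Apply formula: e = 1.435 * 31.6667^2 / (9.81 * 3125)
e = 1.435 * 1002.7778 / 30656.25
e = 0.046939 m = 46.9 mm

46.9


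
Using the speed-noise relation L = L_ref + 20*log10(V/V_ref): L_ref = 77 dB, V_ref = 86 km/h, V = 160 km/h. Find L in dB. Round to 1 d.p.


V/V_ref = 160 / 86 = 1.860465
log10(1.860465) = 0.269622
20 * 0.269622 = 5.3924
L = 77 + 5.3924 = 82.4 dB

82.4


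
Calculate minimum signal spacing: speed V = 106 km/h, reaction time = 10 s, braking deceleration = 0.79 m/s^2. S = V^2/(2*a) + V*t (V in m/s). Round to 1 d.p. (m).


V = 106 / 3.6 = 29.4444 m/s
Braking distance = 29.4444^2 / (2*0.79) = 548.7185 m
Sighting distance = 29.4444 * 10 = 294.4444 m
S = 548.7185 + 294.4444 = 843.2 m

843.2


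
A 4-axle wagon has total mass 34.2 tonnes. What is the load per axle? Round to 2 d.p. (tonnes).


Load per axle = total weight / number of axles
Load = 34.2 / 4
Load = 8.55 tonnes

8.55


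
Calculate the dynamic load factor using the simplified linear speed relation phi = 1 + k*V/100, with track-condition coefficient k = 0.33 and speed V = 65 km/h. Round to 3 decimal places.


phi = 1 + k * V / 100
phi = 1 + 0.33 * 65 / 100
phi = 1 + 0.2145
phi = 1.215

1.215


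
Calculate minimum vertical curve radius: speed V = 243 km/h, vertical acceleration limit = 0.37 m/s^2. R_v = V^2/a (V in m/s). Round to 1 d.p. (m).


Convert speed: V = 243 / 3.6 = 67.5 m/s
V^2 = 4556.25 m^2/s^2
R_v = 4556.25 / 0.37
R_v = 12314.2 m

12314.2


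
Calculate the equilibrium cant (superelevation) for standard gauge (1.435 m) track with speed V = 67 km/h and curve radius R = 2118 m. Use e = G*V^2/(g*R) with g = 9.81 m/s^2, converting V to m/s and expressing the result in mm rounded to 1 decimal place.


Convert speed: V = 67 / 3.6 = 18.6111 m/s
Apply formula: e = 1.435 * 18.6111^2 / (9.81 * 2118)
e = 1.435 * 346.3735 / 20777.58
e = 0.023922 m = 23.9 mm

23.9


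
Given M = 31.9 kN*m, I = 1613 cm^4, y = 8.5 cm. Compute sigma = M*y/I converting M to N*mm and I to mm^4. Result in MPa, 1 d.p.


Convert units:
M = 31.9 kN*m = 31900000 N*mm
y = 8.5 cm = 85 mm
I = 1613 cm^4 = 16130000 mm^4
sigma = 31900000 * 85 / 16130000
sigma = 168.1 MPa

168.1


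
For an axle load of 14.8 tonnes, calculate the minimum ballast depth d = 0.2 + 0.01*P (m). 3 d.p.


d = 0.2 + 0.01 * 14.8
d = 0.2 + 0.148
d = 0.348 m

0.348


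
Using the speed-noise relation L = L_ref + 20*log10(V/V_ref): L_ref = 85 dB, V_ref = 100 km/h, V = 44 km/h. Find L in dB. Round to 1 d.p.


V/V_ref = 44 / 100 = 0.44
log10(0.44) = -0.356547
20 * -0.356547 = -7.1309
L = 85 + -7.1309 = 77.9 dB

77.9


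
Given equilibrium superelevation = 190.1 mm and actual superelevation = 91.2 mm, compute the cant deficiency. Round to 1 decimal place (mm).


Cant deficiency = equilibrium cant - actual cant
CD = 190.1 - 91.2
CD = 98.9 mm

98.9


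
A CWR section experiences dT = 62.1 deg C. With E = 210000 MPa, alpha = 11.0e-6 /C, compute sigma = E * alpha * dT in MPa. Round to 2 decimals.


sigma = E * alpha * dT
sigma = 210000 * 11.0e-6 * 62.1
sigma = 2.31 * 62.1
sigma = 143.45 MPa

143.45


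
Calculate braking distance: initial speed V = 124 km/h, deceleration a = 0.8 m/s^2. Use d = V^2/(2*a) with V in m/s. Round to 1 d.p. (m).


Convert speed: V = 124 / 3.6 = 34.4444 m/s
V^2 = 1186.4198
d = 1186.4198 / (2 * 0.8)
d = 1186.4198 / 1.6
d = 741.5 m

741.5


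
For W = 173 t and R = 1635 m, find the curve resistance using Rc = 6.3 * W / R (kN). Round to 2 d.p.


Rc = 6.3 * W / R
Rc = 6.3 * 173 / 1635
Rc = 1089.9 / 1635
Rc = 0.67 kN

0.67


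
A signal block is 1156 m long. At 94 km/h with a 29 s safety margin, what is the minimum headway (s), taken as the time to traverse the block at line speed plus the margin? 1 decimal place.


V = 94 / 3.6 = 26.1111 m/s
Block traversal time = 1156 / 26.1111 = 44.2723 s
Headway = 44.2723 + 29
Headway = 73.3 s

73.3


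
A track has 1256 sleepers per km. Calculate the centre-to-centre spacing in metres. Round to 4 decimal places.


Spacing = 1000 m / number of sleepers
Spacing = 1000 / 1256
Spacing = 0.7962 m

0.7962


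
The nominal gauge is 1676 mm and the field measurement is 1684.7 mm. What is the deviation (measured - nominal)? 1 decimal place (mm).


Deviation = measured - nominal
Deviation = 1684.7 - 1676
Deviation = 8.7 mm

8.7


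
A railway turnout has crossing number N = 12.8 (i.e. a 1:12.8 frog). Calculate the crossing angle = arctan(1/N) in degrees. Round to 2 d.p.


1/N = 1/12.8 = 0.078125
angle = arctan(0.078125) = 0.077967 rad
angle = 0.077967 * 180/pi = 4.47 degrees

4.47


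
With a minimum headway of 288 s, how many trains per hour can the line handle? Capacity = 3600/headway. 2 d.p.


Capacity = 3600 / headway
Capacity = 3600 / 288
Capacity = 12.50 trains/hour

12.50


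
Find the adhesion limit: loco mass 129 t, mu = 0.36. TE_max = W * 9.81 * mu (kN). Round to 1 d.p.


TE_max = W * g * mu
TE_max = 129 * 9.81 * 0.36
TE_max = 1265.49 * 0.36
TE_max = 455.6 kN

455.6


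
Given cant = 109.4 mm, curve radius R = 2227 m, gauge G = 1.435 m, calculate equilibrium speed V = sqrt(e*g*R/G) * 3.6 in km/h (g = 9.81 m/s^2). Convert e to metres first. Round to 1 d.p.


Convert cant: e = 109.4 mm = 0.1094 m
V_ms = sqrt(0.1094 * 9.81 * 2227 / 1.435)
V_ms = sqrt(1665.538382) = 40.811 m/s
V = 40.811 * 3.6 = 146.9 km/h

146.9


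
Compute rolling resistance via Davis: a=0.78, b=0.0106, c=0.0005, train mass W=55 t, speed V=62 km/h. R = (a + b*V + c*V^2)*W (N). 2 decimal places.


b*V = 0.0106 * 62 = 0.6572
c*V^2 = 0.0005 * 3844 = 1.922
R_per_t = 0.78 + 0.6572 + 1.922 = 3.3592 N/t
R_total = 3.3592 * 55 = 184.76 N

184.76


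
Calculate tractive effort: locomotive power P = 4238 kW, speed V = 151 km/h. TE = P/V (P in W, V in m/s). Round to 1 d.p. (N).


Convert: P = 4238 kW = 4238000 W
V = 151 / 3.6 = 41.9444 m/s
TE = 4238000 / 41.9444
TE = 101038.4 N

101038.4


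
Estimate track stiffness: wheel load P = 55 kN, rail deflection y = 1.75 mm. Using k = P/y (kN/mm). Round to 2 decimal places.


Track stiffness k = P / y
k = 55 / 1.75
k = 31.43 kN/mm

31.43


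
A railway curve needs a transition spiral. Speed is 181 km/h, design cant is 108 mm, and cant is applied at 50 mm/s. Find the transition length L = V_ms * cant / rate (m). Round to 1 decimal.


Convert speed: V = 181 / 3.6 = 50.2778 m/s
L = 50.2778 * 108 / 50
L = 5430.0 / 50
L = 108.6 m

108.6


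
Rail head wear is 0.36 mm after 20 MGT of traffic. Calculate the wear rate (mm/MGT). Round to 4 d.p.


Wear rate = total wear / cumulative tonnage
Rate = 0.36 / 20
Rate = 0.0180 mm/MGT

0.0180


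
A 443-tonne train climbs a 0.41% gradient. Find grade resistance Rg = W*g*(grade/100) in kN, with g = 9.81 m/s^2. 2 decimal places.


Rg = W * 9.81 * grade / 100
Rg = 443 * 9.81 * 0.41 / 100
Rg = 4345.83 * 0.0041
Rg = 17.82 kN

17.82


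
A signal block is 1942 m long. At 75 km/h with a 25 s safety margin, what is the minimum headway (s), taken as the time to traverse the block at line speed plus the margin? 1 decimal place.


V = 75 / 3.6 = 20.8333 m/s
Block traversal time = 1942 / 20.8333 = 93.216 s
Headway = 93.216 + 25
Headway = 118.2 s

118.2


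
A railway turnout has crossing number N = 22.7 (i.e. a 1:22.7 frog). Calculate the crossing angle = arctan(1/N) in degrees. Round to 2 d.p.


1/N = 1/22.7 = 0.044053
angle = arctan(0.044053) = 0.044024 rad
angle = 0.044024 * 180/pi = 2.52 degrees

2.52


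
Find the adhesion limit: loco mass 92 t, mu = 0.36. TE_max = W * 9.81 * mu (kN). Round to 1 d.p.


TE_max = W * g * mu
TE_max = 92 * 9.81 * 0.36
TE_max = 902.52 * 0.36
TE_max = 324.9 kN

324.9


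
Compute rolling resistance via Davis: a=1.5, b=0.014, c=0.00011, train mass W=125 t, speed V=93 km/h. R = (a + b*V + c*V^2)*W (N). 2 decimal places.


b*V = 0.014 * 93 = 1.302
c*V^2 = 0.00011 * 8649 = 0.95139
R_per_t = 1.5 + 1.302 + 0.95139 = 3.75339 N/t
R_total = 3.75339 * 125 = 469.17 N

469.17


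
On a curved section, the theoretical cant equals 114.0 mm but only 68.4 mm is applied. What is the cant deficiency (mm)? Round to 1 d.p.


Cant deficiency = equilibrium cant - actual cant
CD = 114.0 - 68.4
CD = 45.6 mm

45.6


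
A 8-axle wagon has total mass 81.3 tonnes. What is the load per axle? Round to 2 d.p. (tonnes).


Load per axle = total weight / number of axles
Load = 81.3 / 8
Load = 10.16 tonnes

10.16


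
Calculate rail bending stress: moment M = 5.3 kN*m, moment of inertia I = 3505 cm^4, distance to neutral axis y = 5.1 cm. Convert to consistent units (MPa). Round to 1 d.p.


Convert units:
M = 5.3 kN*m = 5300000 N*mm
y = 5.1 cm = 51 mm
I = 3505 cm^4 = 35050000 mm^4
sigma = 5300000 * 51 / 35050000
sigma = 7.7 MPa

7.7


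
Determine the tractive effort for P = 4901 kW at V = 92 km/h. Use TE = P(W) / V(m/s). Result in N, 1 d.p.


Convert: P = 4901 kW = 4901000 W
V = 92 / 3.6 = 25.5556 m/s
TE = 4901000 / 25.5556
TE = 191778.3 N

191778.3


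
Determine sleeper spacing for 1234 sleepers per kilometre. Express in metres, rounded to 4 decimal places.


Spacing = 1000 m / number of sleepers
Spacing = 1000 / 1234
Spacing = 0.8104 m

0.8104


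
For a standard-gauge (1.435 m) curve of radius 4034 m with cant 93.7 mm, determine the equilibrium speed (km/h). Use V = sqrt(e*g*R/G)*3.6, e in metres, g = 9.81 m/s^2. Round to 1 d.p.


Convert cant: e = 93.7 mm = 0.0937 m
V_ms = sqrt(0.0937 * 9.81 * 4034 / 1.435)
V_ms = sqrt(2584.000486) = 50.8331 m/s
V = 50.8331 * 3.6 = 183.0 km/h

183.0


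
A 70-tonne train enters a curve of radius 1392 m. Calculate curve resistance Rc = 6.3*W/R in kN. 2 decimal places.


Rc = 6.3 * W / R
Rc = 6.3 * 70 / 1392
Rc = 441.0 / 1392
Rc = 0.32 kN

0.32


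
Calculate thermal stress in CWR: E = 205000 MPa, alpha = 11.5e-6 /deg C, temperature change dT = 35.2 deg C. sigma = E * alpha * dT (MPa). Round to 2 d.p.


sigma = E * alpha * dT
sigma = 205000 * 11.5e-6 * 35.2
sigma = 2.3575 * 35.2
sigma = 82.98 MPa

82.98


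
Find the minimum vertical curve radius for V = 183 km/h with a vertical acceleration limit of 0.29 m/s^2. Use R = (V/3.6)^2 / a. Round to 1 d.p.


Convert speed: V = 183 / 3.6 = 50.8333 m/s
V^2 = 2584.0278 m^2/s^2
R_v = 2584.0278 / 0.29
R_v = 8910.4 m

8910.4


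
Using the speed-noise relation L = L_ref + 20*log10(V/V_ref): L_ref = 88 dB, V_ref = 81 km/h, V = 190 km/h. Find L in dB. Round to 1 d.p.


V/V_ref = 190 / 81 = 2.345679
log10(2.345679) = 0.370269
20 * 0.370269 = 7.4054
L = 88 + 7.4054 = 95.4 dB

95.4


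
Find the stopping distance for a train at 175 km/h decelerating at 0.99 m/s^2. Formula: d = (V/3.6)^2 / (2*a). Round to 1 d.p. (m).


Convert speed: V = 175 / 3.6 = 48.6111 m/s
V^2 = 2363.0401
d = 2363.0401 / (2 * 0.99)
d = 2363.0401 / 1.98
d = 1193.5 m

1193.5


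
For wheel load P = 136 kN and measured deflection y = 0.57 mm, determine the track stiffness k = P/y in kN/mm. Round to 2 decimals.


Track stiffness k = P / y
k = 136 / 0.57
k = 238.60 kN/mm

238.60


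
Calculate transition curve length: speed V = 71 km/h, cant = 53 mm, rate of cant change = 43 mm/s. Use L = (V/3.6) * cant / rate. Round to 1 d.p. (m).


Convert speed: V = 71 / 3.6 = 19.7222 m/s
L = 19.7222 * 53 / 43
L = 1045.2778 / 43
L = 24.3 m

24.3


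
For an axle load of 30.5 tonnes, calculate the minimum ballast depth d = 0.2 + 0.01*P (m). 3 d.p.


d = 0.2 + 0.01 * 30.5
d = 0.2 + 0.305
d = 0.505 m

0.505


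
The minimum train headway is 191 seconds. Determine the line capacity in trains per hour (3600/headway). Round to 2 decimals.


Capacity = 3600 / headway
Capacity = 3600 / 191
Capacity = 18.85 trains/hour

18.85


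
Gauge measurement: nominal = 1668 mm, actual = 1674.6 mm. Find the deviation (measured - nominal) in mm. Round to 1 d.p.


Deviation = measured - nominal
Deviation = 1674.6 - 1668
Deviation = 6.6 mm

6.6


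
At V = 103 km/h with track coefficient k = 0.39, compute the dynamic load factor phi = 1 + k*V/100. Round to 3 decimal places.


phi = 1 + k * V / 100
phi = 1 + 0.39 * 103 / 100
phi = 1 + 0.4017
phi = 1.402

1.402


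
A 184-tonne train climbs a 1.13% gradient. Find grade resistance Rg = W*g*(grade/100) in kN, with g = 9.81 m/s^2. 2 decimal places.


Rg = W * 9.81 * grade / 100
Rg = 184 * 9.81 * 1.13 / 100
Rg = 1805.04 * 0.0113
Rg = 20.40 kN

20.40


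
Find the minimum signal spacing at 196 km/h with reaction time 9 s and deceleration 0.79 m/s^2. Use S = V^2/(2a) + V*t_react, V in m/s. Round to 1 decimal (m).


V = 196 / 3.6 = 54.4444 m/s
Braking distance = 54.4444^2 / (2*0.79) = 1876.0744 m
Sighting distance = 54.4444 * 9 = 490.0 m
S = 1876.0744 + 490.0 = 2366.1 m

2366.1


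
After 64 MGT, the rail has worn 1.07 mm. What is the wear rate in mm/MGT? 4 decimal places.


Wear rate = total wear / cumulative tonnage
Rate = 1.07 / 64
Rate = 0.0167 mm/MGT

0.0167


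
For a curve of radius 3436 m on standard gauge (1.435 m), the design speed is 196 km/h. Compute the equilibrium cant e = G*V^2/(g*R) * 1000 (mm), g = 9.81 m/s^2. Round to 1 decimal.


Convert speed: V = 196 / 3.6 = 54.4444 m/s
Apply formula: e = 1.435 * 54.4444^2 / (9.81 * 3436)
e = 1.435 * 2964.1975 / 33707.16
e = 0.126193 m = 126.2 mm

126.2


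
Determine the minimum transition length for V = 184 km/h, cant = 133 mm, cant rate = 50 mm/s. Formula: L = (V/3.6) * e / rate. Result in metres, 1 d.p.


Convert speed: V = 184 / 3.6 = 51.1111 m/s
L = 51.1111 * 133 / 50
L = 6797.7778 / 50
L = 136.0 m

136.0


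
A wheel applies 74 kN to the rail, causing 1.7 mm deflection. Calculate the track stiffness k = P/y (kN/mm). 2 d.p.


Track stiffness k = P / y
k = 74 / 1.7
k = 43.53 kN/mm

43.53


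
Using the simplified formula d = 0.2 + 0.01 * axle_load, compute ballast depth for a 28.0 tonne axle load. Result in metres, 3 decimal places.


d = 0.2 + 0.01 * 28.0
d = 0.2 + 0.28
d = 0.480 m

0.480


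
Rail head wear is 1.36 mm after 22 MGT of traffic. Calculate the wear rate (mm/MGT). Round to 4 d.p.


Wear rate = total wear / cumulative tonnage
Rate = 1.36 / 22
Rate = 0.0618 mm/MGT

0.0618


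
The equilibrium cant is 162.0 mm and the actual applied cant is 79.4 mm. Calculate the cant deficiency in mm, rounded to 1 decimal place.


Cant deficiency = equilibrium cant - actual cant
CD = 162.0 - 79.4
CD = 82.6 mm

82.6


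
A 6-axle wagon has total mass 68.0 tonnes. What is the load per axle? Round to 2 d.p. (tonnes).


Load per axle = total weight / number of axles
Load = 68.0 / 6
Load = 11.33 tonnes

11.33


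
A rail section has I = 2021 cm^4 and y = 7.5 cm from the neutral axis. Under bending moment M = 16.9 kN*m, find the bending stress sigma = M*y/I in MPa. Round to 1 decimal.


Convert units:
M = 16.9 kN*m = 16900000 N*mm
y = 7.5 cm = 75 mm
I = 2021 cm^4 = 20210000 mm^4
sigma = 16900000 * 75 / 20210000
sigma = 62.7 MPa

62.7


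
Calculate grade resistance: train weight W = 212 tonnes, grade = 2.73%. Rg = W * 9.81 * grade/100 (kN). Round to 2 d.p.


Rg = W * 9.81 * grade / 100
Rg = 212 * 9.81 * 2.73 / 100
Rg = 2079.72 * 0.0273
Rg = 56.78 kN

56.78


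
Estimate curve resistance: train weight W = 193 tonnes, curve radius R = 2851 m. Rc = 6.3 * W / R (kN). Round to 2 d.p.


Rc = 6.3 * W / R
Rc = 6.3 * 193 / 2851
Rc = 1215.9 / 2851
Rc = 0.43 kN

0.43


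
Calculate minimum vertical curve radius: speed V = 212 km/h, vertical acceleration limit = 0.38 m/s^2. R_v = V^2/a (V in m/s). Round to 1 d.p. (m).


Convert speed: V = 212 / 3.6 = 58.8889 m/s
V^2 = 3467.9012 m^2/s^2
R_v = 3467.9012 / 0.38
R_v = 9126.1 m

9126.1


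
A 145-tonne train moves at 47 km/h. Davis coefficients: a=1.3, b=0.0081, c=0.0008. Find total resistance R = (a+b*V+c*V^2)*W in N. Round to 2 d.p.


b*V = 0.0081 * 47 = 0.3807
c*V^2 = 0.0008 * 2209 = 1.7672
R_per_t = 1.3 + 0.3807 + 1.7672 = 3.4479 N/t
R_total = 3.4479 * 145 = 499.95 N

499.95


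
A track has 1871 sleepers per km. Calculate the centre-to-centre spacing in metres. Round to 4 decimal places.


Spacing = 1000 m / number of sleepers
Spacing = 1000 / 1871
Spacing = 0.5345 m

0.5345


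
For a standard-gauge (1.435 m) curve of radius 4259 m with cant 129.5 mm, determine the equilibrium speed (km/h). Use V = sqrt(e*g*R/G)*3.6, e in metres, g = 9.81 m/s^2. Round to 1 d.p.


Convert cant: e = 129.5 mm = 0.1295 m
V_ms = sqrt(0.1295 * 9.81 * 4259 / 1.435)
V_ms = sqrt(3770.461537) = 61.4041 m/s
V = 61.4041 * 3.6 = 221.1 km/h

221.1


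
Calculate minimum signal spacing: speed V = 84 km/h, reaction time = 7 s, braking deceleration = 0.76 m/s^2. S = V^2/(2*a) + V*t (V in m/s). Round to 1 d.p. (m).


V = 84 / 3.6 = 23.3333 m/s
Braking distance = 23.3333^2 / (2*0.76) = 358.1871 m
Sighting distance = 23.3333 * 7 = 163.3333 m
S = 358.1871 + 163.3333 = 521.5 m

521.5


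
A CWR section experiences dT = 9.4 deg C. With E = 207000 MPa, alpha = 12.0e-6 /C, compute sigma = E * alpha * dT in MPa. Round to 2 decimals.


sigma = E * alpha * dT
sigma = 207000 * 12.0e-6 * 9.4
sigma = 2.484 * 9.4
sigma = 23.35 MPa

23.35


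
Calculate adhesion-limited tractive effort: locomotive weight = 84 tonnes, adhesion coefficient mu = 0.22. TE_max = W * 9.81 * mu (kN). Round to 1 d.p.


TE_max = W * g * mu
TE_max = 84 * 9.81 * 0.22
TE_max = 824.04 * 0.22
TE_max = 181.3 kN

181.3


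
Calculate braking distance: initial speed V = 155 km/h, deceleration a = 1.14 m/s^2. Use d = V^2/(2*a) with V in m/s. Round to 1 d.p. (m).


Convert speed: V = 155 / 3.6 = 43.0556 m/s
V^2 = 1853.7809
d = 1853.7809 / (2 * 1.14)
d = 1853.7809 / 2.28
d = 813.1 m

813.1


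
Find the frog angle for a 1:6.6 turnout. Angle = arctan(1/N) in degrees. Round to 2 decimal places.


1/N = 1/6.6 = 0.151515
angle = arctan(0.151515) = 0.150371 rad
angle = 0.150371 * 180/pi = 8.62 degrees

8.62


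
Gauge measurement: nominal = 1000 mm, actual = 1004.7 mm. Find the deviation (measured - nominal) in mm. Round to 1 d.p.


Deviation = measured - nominal
Deviation = 1004.7 - 1000
Deviation = 4.7 mm

4.7


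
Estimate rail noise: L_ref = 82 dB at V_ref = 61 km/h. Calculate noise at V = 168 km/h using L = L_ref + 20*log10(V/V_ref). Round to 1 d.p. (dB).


V/V_ref = 168 / 61 = 2.754098
log10(2.754098) = 0.439979
20 * 0.439979 = 8.7996
L = 82 + 8.7996 = 90.8 dB

90.8


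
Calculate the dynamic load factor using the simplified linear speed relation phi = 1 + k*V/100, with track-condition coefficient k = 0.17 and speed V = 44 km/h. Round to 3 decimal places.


phi = 1 + k * V / 100
phi = 1 + 0.17 * 44 / 100
phi = 1 + 0.0748
phi = 1.075

1.075


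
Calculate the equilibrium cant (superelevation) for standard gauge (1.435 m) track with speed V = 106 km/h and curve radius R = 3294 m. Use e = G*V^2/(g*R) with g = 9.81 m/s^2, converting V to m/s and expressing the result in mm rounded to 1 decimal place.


Convert speed: V = 106 / 3.6 = 29.4444 m/s
Apply formula: e = 1.435 * 29.4444^2 / (9.81 * 3294)
e = 1.435 * 866.9753 / 32314.14
e = 0.0385 m = 38.5 mm

38.5


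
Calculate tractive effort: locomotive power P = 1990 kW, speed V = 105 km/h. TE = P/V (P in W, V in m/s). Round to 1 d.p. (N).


Convert: P = 1990 kW = 1990000 W
V = 105 / 3.6 = 29.1667 m/s
TE = 1990000 / 29.1667
TE = 68228.6 N

68228.6


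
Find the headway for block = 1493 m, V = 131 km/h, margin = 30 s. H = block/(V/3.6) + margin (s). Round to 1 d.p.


V = 131 / 3.6 = 36.3889 m/s
Block traversal time = 1493 / 36.3889 = 41.029 s
Headway = 41.029 + 30
Headway = 71.0 s

71.0


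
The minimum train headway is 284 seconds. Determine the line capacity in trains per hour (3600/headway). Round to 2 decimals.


Capacity = 3600 / headway
Capacity = 3600 / 284
Capacity = 12.68 trains/hour

12.68


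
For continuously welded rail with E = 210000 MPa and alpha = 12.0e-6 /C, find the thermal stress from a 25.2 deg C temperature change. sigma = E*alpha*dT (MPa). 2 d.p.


sigma = E * alpha * dT
sigma = 210000 * 12.0e-6 * 25.2
sigma = 2.52 * 25.2
sigma = 63.50 MPa

63.50


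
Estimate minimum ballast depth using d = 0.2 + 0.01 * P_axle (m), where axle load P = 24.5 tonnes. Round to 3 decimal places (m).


d = 0.2 + 0.01 * 24.5
d = 0.2 + 0.245
d = 0.445 m

0.445


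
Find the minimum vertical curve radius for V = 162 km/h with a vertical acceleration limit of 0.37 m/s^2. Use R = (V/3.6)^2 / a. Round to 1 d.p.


Convert speed: V = 162 / 3.6 = 45.0 m/s
V^2 = 2025.0 m^2/s^2
R_v = 2025.0 / 0.37
R_v = 5473.0 m

5473.0


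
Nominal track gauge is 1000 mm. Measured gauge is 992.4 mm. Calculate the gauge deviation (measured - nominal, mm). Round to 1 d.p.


Deviation = measured - nominal
Deviation = 992.4 - 1000
Deviation = -7.6 mm

-7.6
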